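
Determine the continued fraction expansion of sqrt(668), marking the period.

Write x_i = (sqrt(668) + m_i)/d_i with (m_0, d_0) = (0, 1). a_0 = floor(sqrt(668)) = 25, since 25^2 = 625 <= 668 < 676 = 26^2.
Iterate m_{i+1} = d_i*a_i - m_i, d_{i+1} = (668 - m_{i+1}^2)/d_i, a_{i+1} = floor((a_0 + m_{i+1})/d_{i+1}):
  m_1 = 1*25 - 0 = 25, d_1 = (668 - 25^2)/1 = 43/1 = 43, a_1 = floor((25 + 25)/43) = 1.
  m_2 = 43*1 - 25 = 18, d_2 = (668 - 18^2)/43 = 344/43 = 8, a_2 = floor((25 + 18)/8) = 5.
  m_3 = 8*5 - 18 = 22, d_3 = (668 - 22^2)/8 = 184/8 = 23, a_3 = floor((25 + 22)/23) = 2.
  m_4 = 23*2 - 22 = 24, d_4 = (668 - 24^2)/23 = 92/23 = 4, a_4 = floor((25 + 24)/4) = 12.
  m_5 = 4*12 - 24 = 24, d_5 = (668 - 24^2)/4 = 92/4 = 23, a_5 = floor((25 + 24)/23) = 2.
  m_6 = 23*2 - 24 = 22, d_6 = (668 - 22^2)/23 = 184/23 = 8, a_6 = floor((25 + 22)/8) = 5.
  m_7 = 8*5 - 22 = 18, d_7 = (668 - 18^2)/8 = 344/8 = 43, a_7 = floor((25 + 18)/43) = 1.
  m_8 = 43*1 - 18 = 25, d_8 = (668 - 25^2)/43 = 43/43 = 1, a_8 = floor((25 + 25)/1) = 50.
  m_9 = 1*50 - 25 = 25, d_9 = (668 - 25^2)/1 = 43/1 = 43: (m_9, d_9) = (m_1, d_1) = (25, 43), so from here the quotients repeat a_1, ..., a_8; the period length is 8.
Hence the expansion of sqrt(668) is a_0 = 25 followed by the repeating block 1, 5, 2, 12, 2, 5, 1, 50 (period 8).

[25; (1, 5, 2, 12, 2, 5, 1, 50)]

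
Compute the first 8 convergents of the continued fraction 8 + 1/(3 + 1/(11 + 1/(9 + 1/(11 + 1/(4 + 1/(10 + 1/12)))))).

Using the convergent recurrence p_i = a_i*p_{i-1} + p_{i-2}, q_i = a_i*q_{i-1} + q_{i-2} with p_{-2}=0, p_{-1}=1, q_{-2}=1, q_{-1}=0:
  i=0: a_0=8, p_0 = 8*1 + 0 = 8, q_0 = 8*0 + 1 = 1.
  i=1: a_1=3, p_1 = 3*8 + 1 = 25, q_1 = 3*1 + 0 = 3.
  i=2: a_2=11, p_2 = 11*25 + 8 = 283, q_2 = 11*3 + 1 = 34.
  i=3: a_3=9, p_3 = 9*283 + 25 = 2572, q_3 = 9*34 + 3 = 309.
  i=4: a_4=11, p_4 = 11*2572 + 283 = 28575, q_4 = 11*309 + 34 = 3433.
  i=5: a_5=4, p_5 = 4*28575 + 2572 = 116872, q_5 = 4*3433 + 309 = 14041.
  i=6: a_6=10, p_6 = 10*116872 + 28575 = 1197295, q_6 = 10*14041 + 3433 = 143843.
  i=7: a_7=12, p_7 = 12*1197295 + 116872 = 14484412, q_7 = 12*143843 + 14041 = 1740157.

8/1, 25/3, 283/34, 2572/309, 28575/3433, 116872/14041, 1197295/143843, 14484412/1740157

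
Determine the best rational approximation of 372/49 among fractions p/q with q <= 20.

Expand x = 372/49 as a continued fraction with the Euclidean algorithm:
  372 = 7*49 + 29, so a_0 = 7.
  49 = 1*29 + 20, so a_1 = 1.
  29 = 1*20 + 9, so a_2 = 1.
  20 = 2*9 + 2, so a_3 = 2.
  9 = 4*2 + 1, so a_4 = 4.
  2 = 2*1 + 0, so a_5 = 2.
so x = [7; 1, 1, 2, 4, 2].
Convergents (p_i = a_i*p_{i-1} + p_{i-2}, q_i = a_i*q_{i-1} + q_{i-2} with p_{-2}=0, p_{-1}=1, q_{-2}=1, q_{-1}=0), until the denominator exceeds 20:
  i=0: a_0=7, p_0 = 7*1 + 0 = 7, q_0 = 7*0 + 1 = 1.
  i=1: a_1=1, p_1 = 1*7 + 1 = 8, q_1 = 1*1 + 0 = 1.
  i=2: a_2=1, p_2 = 1*8 + 7 = 15, q_2 = 1*1 + 1 = 2.
  i=3: a_3=2, p_3 = 2*15 + 8 = 38, q_3 = 2*2 + 1 = 5.
  i=4: a_4=4, p_4 = 4*38 + 15 = 167, q_4 = 4*5 + 2 = 22.
q_4 = 22 > 20, so the last convergent with denominator <= 20 is p_3/q_3 = 38/5.
The closest fraction with denominator <= 20 is either p_3/q_3 or the intermediate fraction (k*p_3 + p_2)/(k*q_3 + q_2) with the largest k >= 1 whose denominator stays <= 20; these approach x as k grows, and every other convergent or intermediate fraction in range is farther away.
Largest k: floor((20 - q_2)/q_3) = floor((20 - 2)/5) = 3.
That gives (3*38 + 15)/(3*5 + 2) = 129/17.
Compare the errors: |x - 38/5| = |372*5 - 38*49|/(49*5) = 2/245, and |x - 129/17| = |372*17 - 129*49|/(49*17) = 3/833.
Cross-multiplying, 3*245 = 735 < 1666 = 2*833, so 3/833 is smaller: the intermediate fraction 129/17 is closer to x than 38/5.

129/17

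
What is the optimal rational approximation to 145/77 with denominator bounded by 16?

17/9

Expand x = 145/77 as a continued fraction with the Euclidean algorithm:
  145 = 1*77 + 68, so a_0 = 1.
  77 = 1*68 + 9, so a_1 = 1.
  68 = 7*9 + 5, so a_2 = 7.
  9 = 1*5 + 4, so a_3 = 1.
  5 = 1*4 + 1, so a_4 = 1.
  4 = 4*1 + 0, so a_5 = 4.
so x = [1; 1, 7, 1, 1, 4].
Convergents (p_i = a_i*p_{i-1} + p_{i-2}, q_i = a_i*q_{i-1} + q_{i-2} with p_{-2}=0, p_{-1}=1, q_{-2}=1, q_{-1}=0), until the denominator exceeds 16:
  i=0: a_0=1, p_0 = 1*1 + 0 = 1, q_0 = 1*0 + 1 = 1.
  i=1: a_1=1, p_1 = 1*1 + 1 = 2, q_1 = 1*1 + 0 = 1.
  i=2: a_2=7, p_2 = 7*2 + 1 = 15, q_2 = 7*1 + 1 = 8.
  i=3: a_3=1, p_3 = 1*15 + 2 = 17, q_3 = 1*8 + 1 = 9.
  i=4: a_4=1, p_4 = 1*17 + 15 = 32, q_4 = 1*9 + 8 = 17.
q_4 = 17 > 16, so the last convergent with denominator <= 16 is p_3/q_3 = 17/9.
The closest fraction with denominator <= 16 is either p_3/q_3 or the intermediate fraction (k*p_3 + p_2)/(k*q_3 + q_2) with the largest k >= 1 whose denominator stays <= 16; these approach x as k grows, and every other convergent or intermediate fraction in range is farther away.
Largest k: floor((16 - q_2)/q_3) = floor((16 - 8)/9) = 0.
Since k = 0, no intermediate fraction beyond p_3/q_3 has denominator <= 16, so the convergent 17/9 is the closest (its error is |145*9 - 17*77|/(77*9) = 4/693).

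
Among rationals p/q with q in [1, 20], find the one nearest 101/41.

32/13

Expand x = 101/41 as a continued fraction with the Euclidean algorithm:
  101 = 2*41 + 19, so a_0 = 2.
  41 = 2*19 + 3, so a_1 = 2.
  19 = 6*3 + 1, so a_2 = 6.
  3 = 3*1 + 0, so a_3 = 3.
so x = [2; 2, 6, 3].
Convergents (p_i = a_i*p_{i-1} + p_{i-2}, q_i = a_i*q_{i-1} + q_{i-2} with p_{-2}=0, p_{-1}=1, q_{-2}=1, q_{-1}=0), until the denominator exceeds 20:
  i=0: a_0=2, p_0 = 2*1 + 0 = 2, q_0 = 2*0 + 1 = 1.
  i=1: a_1=2, p_1 = 2*2 + 1 = 5, q_1 = 2*1 + 0 = 2.
  i=2: a_2=6, p_2 = 6*5 + 2 = 32, q_2 = 6*2 + 1 = 13.
  i=3: a_3=3, p_3 = 3*32 + 5 = 101, q_3 = 3*13 + 2 = 41.
q_3 = 41 > 20, so the last convergent with denominator <= 20 is p_2/q_2 = 32/13.
The closest fraction with denominator <= 20 is either p_2/q_2 or the intermediate fraction (k*p_2 + p_1)/(k*q_2 + q_1) with the largest k >= 1 whose denominator stays <= 20; these approach x as k grows, and every other convergent or intermediate fraction in range is farther away.
Largest k: floor((20 - q_1)/q_2) = floor((20 - 2)/13) = 1.
That gives (1*32 + 5)/(1*13 + 2) = 37/15.
Compare the errors: |x - 32/13| = |101*13 - 32*41|/(41*13) = 1/533, and |x - 37/15| = |101*15 - 37*41|/(41*15) = 2/615.
Cross-multiplying, 1*615 = 615 < 1066 = 2*533, so 1/533 is smaller: the convergent 32/13 is closer to x than 37/15.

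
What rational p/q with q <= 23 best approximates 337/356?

Expand x = 337/356 as a continued fraction with the Euclidean algorithm:
  337 = 0*356 + 337, so a_0 = 0.
  356 = 1*337 + 19, so a_1 = 1.
  337 = 17*19 + 14, so a_2 = 17.
  19 = 1*14 + 5, so a_3 = 1.
  14 = 2*5 + 4, so a_4 = 2.
  5 = 1*4 + 1, so a_5 = 1.
  4 = 4*1 + 0, so a_6 = 4.
so x = [0; 1, 17, 1, 2, 1, 4].
Convergents (p_i = a_i*p_{i-1} + p_{i-2}, q_i = a_i*q_{i-1} + q_{i-2} with p_{-2}=0, p_{-1}=1, q_{-2}=1, q_{-1}=0), until the denominator exceeds 23:
  i=0: a_0=0, p_0 = 0*1 + 0 = 0, q_0 = 0*0 + 1 = 1.
  i=1: a_1=1, p_1 = 1*0 + 1 = 1, q_1 = 1*1 + 0 = 1.
  i=2: a_2=17, p_2 = 17*1 + 0 = 17, q_2 = 17*1 + 1 = 18.
  i=3: a_3=1, p_3 = 1*17 + 1 = 18, q_3 = 1*18 + 1 = 19.
  i=4: a_4=2, p_4 = 2*18 + 17 = 53, q_4 = 2*19 + 18 = 56.
q_4 = 56 > 23, so the last convergent with denominator <= 23 is p_3/q_3 = 18/19.
The closest fraction with denominator <= 23 is either p_3/q_3 or the intermediate fraction (k*p_3 + p_2)/(k*q_3 + q_2) with the largest k >= 1 whose denominator stays <= 23; these approach x as k grows, and every other convergent or intermediate fraction in range is farther away.
Largest k: floor((23 - q_2)/q_3) = floor((23 - 18)/19) = 0.
Since k = 0, no intermediate fraction beyond p_3/q_3 has denominator <= 23, so the convergent 18/19 is the closest (its error is |337*19 - 18*356|/(356*19) = 5/6764).

18/19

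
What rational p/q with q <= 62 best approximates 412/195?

131/62

Expand x = 412/195 as a continued fraction with the Euclidean algorithm:
  412 = 2*195 + 22, so a_0 = 2.
  195 = 8*22 + 19, so a_1 = 8.
  22 = 1*19 + 3, so a_2 = 1.
  19 = 6*3 + 1, so a_3 = 6.
  3 = 3*1 + 0, so a_4 = 3.
so x = [2; 8, 1, 6, 3].
Convergents (p_i = a_i*p_{i-1} + p_{i-2}, q_i = a_i*q_{i-1} + q_{i-2} with p_{-2}=0, p_{-1}=1, q_{-2}=1, q_{-1}=0), until the denominator exceeds 62:
  i=0: a_0=2, p_0 = 2*1 + 0 = 2, q_0 = 2*0 + 1 = 1.
  i=1: a_1=8, p_1 = 8*2 + 1 = 17, q_1 = 8*1 + 0 = 8.
  i=2: a_2=1, p_2 = 1*17 + 2 = 19, q_2 = 1*8 + 1 = 9.
  i=3: a_3=6, p_3 = 6*19 + 17 = 131, q_3 = 6*9 + 8 = 62.
  i=4: a_4=3, p_4 = 3*131 + 19 = 412, q_4 = 3*62 + 9 = 195.
q_4 = 195 > 62, so the last convergent with denominator <= 62 is p_3/q_3 = 131/62.
The closest fraction with denominator <= 62 is either p_3/q_3 or the intermediate fraction (k*p_3 + p_2)/(k*q_3 + q_2) with the largest k >= 1 whose denominator stays <= 62; these approach x as k grows, and every other convergent or intermediate fraction in range is farther away.
Largest k: floor((62 - q_2)/q_3) = floor((62 - 9)/62) = 0.
Since k = 0, no intermediate fraction beyond p_3/q_3 has denominator <= 62, so the convergent 131/62 is the closest (its error is |412*62 - 131*195|/(195*62) = 1/12090).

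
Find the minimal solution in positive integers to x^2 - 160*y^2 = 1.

First expand sqrt(160) as a continued fraction. With x_i = (sqrt(160) + m_i)/d_i and (m_0, d_0) = (0, 1): a_0 = floor(sqrt(160)) = 12, since 12^2 = 144 <= 160 < 169 = 13^2.
Iterate m_{i+1} = d_i*a_i - m_i, d_{i+1} = (160 - m_{i+1}^2)/d_i, a_{i+1} = floor((a_0 + m_{i+1})/d_{i+1}):
  m_1 = 1*12 - 0 = 12, d_1 = (160 - 12^2)/1 = 16/1 = 16, a_1 = floor((12 + 12)/16) = 1.
  m_2 = 16*1 - 12 = 4, d_2 = (160 - 4^2)/16 = 144/16 = 9, a_2 = floor((12 + 4)/9) = 1.
  m_3 = 9*1 - 4 = 5, d_3 = (160 - 5^2)/9 = 135/9 = 15, a_3 = floor((12 + 5)/15) = 1.
  m_4 = 15*1 - 5 = 10, d_4 = (160 - 10^2)/15 = 60/15 = 4, a_4 = floor((12 + 10)/4) = 5.
  m_5 = 4*5 - 10 = 10, d_5 = (160 - 10^2)/4 = 60/4 = 15, a_5 = floor((12 + 10)/15) = 1.
  m_6 = 15*1 - 10 = 5, d_6 = (160 - 5^2)/15 = 135/15 = 9, a_6 = floor((12 + 5)/9) = 1.
  m_7 = 9*1 - 5 = 4, d_7 = (160 - 4^2)/9 = 144/9 = 16, a_7 = floor((12 + 4)/16) = 1.
  m_8 = 16*1 - 4 = 12, d_8 = (160 - 12^2)/16 = 16/16 = 1, a_8 = floor((12 + 12)/1) = 24.
  m_9 = 1*24 - 12 = 12, d_9 = (160 - 12^2)/1 = 16/1 = 16: (m_9, d_9) = (m_1, d_1) = (12, 16), so from here the quotients repeat a_1, ..., a_8; the period length is 8.
So sqrt(160) = [12; (1, 1, 1, 5, 1, 1, 1, 24)] with period length k = 8.
k is even, so the fundamental solution of x^2 - 160y^2 = 1 is (p_{k-1}, q_{k-1}) = (p_7, q_7); compute convergents through index 7.
Convergents (p_i = a_i*p_{i-1} + p_{i-2}, q_i = a_i*q_{i-1} + q_{i-2} with p_{-2}=0, p_{-1}=1, q_{-2}=1, q_{-1}=0):
  i=0: a_0=12, p_0 = 12*1 + 0 = 12, q_0 = 12*0 + 1 = 1.
  i=1: a_1=1, p_1 = 1*12 + 1 = 13, q_1 = 1*1 + 0 = 1.
  i=2: a_2=1, p_2 = 1*13 + 12 = 25, q_2 = 1*1 + 1 = 2.
  i=3: a_3=1, p_3 = 1*25 + 13 = 38, q_3 = 1*2 + 1 = 3.
  i=4: a_4=5, p_4 = 5*38 + 25 = 215, q_4 = 5*3 + 2 = 17.
  i=5: a_5=1, p_5 = 1*215 + 38 = 253, q_5 = 1*17 + 3 = 20.
  i=6: a_6=1, p_6 = 1*253 + 215 = 468, q_6 = 1*20 + 17 = 37.
  i=7: a_7=1, p_7 = 1*468 + 253 = 721, q_7 = 1*37 + 20 = 57.
Check: 721^2 - 160*57^2 = 519841 - 519840 = 1, so (x, y) = (721, 57) solves the equation, and by the theorem it is the least positive solution.

(x, y) = (721, 57)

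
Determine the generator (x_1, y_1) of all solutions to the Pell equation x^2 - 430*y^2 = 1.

First expand sqrt(430) as a continued fraction. With x_i = (sqrt(430) + m_i)/d_i and (m_0, d_0) = (0, 1): a_0 = floor(sqrt(430)) = 20, since 20^2 = 400 <= 430 < 441 = 21^2.
Iterate m_{i+1} = d_i*a_i - m_i, d_{i+1} = (430 - m_{i+1}^2)/d_i, a_{i+1} = floor((a_0 + m_{i+1})/d_{i+1}):
  m_1 = 1*20 - 0 = 20, d_1 = (430 - 20^2)/1 = 30/1 = 30, a_1 = floor((20 + 20)/30) = 1.
  m_2 = 30*1 - 20 = 10, d_2 = (430 - 10^2)/30 = 330/30 = 11, a_2 = floor((20 + 10)/11) = 2.
  m_3 = 11*2 - 10 = 12, d_3 = (430 - 12^2)/11 = 286/11 = 26, a_3 = floor((20 + 12)/26) = 1.
  m_4 = 26*1 - 12 = 14, d_4 = (430 - 14^2)/26 = 234/26 = 9, a_4 = floor((20 + 14)/9) = 3.
  m_5 = 9*3 - 14 = 13, d_5 = (430 - 13^2)/9 = 261/9 = 29, a_5 = floor((20 + 13)/29) = 1.
  m_6 = 29*1 - 13 = 16, d_6 = (430 - 16^2)/29 = 174/29 = 6, a_6 = floor((20 + 16)/6) = 6.
  m_7 = 6*6 - 16 = 20, d_7 = (430 - 20^2)/6 = 30/6 = 5, a_7 = floor((20 + 20)/5) = 8.
  m_8 = 5*8 - 20 = 20, d_8 = (430 - 20^2)/5 = 30/5 = 6, a_8 = floor((20 + 20)/6) = 6.
  m_9 = 6*6 - 20 = 16, d_9 = (430 - 16^2)/6 = 174/6 = 29, a_9 = floor((20 + 16)/29) = 1.
  m_10 = 29*1 - 16 = 13, d_10 = (430 - 13^2)/29 = 261/29 = 9, a_10 = floor((20 + 13)/9) = 3.
  m_11 = 9*3 - 13 = 14, d_11 = (430 - 14^2)/9 = 234/9 = 26, a_11 = floor((20 + 14)/26) = 1.
  m_12 = 26*1 - 14 = 12, d_12 = (430 - 12^2)/26 = 286/26 = 11, a_12 = floor((20 + 12)/11) = 2.
  m_13 = 11*2 - 12 = 10, d_13 = (430 - 10^2)/11 = 330/11 = 30, a_13 = floor((20 + 10)/30) = 1.
  m_14 = 30*1 - 10 = 20, d_14 = (430 - 20^2)/30 = 30/30 = 1, a_14 = floor((20 + 20)/1) = 40.
  m_15 = 1*40 - 20 = 20, d_15 = (430 - 20^2)/1 = 30/1 = 30: (m_15, d_15) = (m_1, d_1) = (20, 30), so from here the quotients repeat a_1, ..., a_14; the period length is 14.
So sqrt(430) = [20; (1, 2, 1, 3, 1, 6, 8, 6, 1, 3, 1, 2, 1, 40)] with period length k = 14.
k is even, so the fundamental solution of x^2 - 430y^2 = 1 is (p_{k-1}, q_{k-1}) = (p_13, q_13); compute convergents through index 13.
Convergents (p_i = a_i*p_{i-1} + p_{i-2}, q_i = a_i*q_{i-1} + q_{i-2} with p_{-2}=0, p_{-1}=1, q_{-2}=1, q_{-1}=0):
  i=0: a_0=20, p_0 = 20*1 + 0 = 20, q_0 = 20*0 + 1 = 1.
  i=1: a_1=1, p_1 = 1*20 + 1 = 21, q_1 = 1*1 + 0 = 1.
  i=2: a_2=2, p_2 = 2*21 + 20 = 62, q_2 = 2*1 + 1 = 3.
  i=3: a_3=1, p_3 = 1*62 + 21 = 83, q_3 = 1*3 + 1 = 4.
  i=4: a_4=3, p_4 = 3*83 + 62 = 311, q_4 = 3*4 + 3 = 15.
  i=5: a_5=1, p_5 = 1*311 + 83 = 394, q_5 = 1*15 + 4 = 19.
  i=6: a_6=6, p_6 = 6*394 + 311 = 2675, q_6 = 6*19 + 15 = 129.
  i=7: a_7=8, p_7 = 8*2675 + 394 = 21794, q_7 = 8*129 + 19 = 1051.
  i=8: a_8=6, p_8 = 6*21794 + 2675 = 133439, q_8 = 6*1051 + 129 = 6435.
  i=9: a_9=1, p_9 = 1*133439 + 21794 = 155233, q_9 = 1*6435 + 1051 = 7486.
  i=10: a_10=3, p_10 = 3*155233 + 133439 = 599138, q_10 = 3*7486 + 6435 = 28893.
  i=11: a_11=1, p_11 = 1*599138 + 155233 = 754371, q_11 = 1*28893 + 7486 = 36379.
  i=12: a_12=2, p_12 = 2*754371 + 599138 = 2107880, q_12 = 2*36379 + 28893 = 101651.
  i=13: a_13=1, p_13 = 1*2107880 + 754371 = 2862251, q_13 = 1*101651 + 36379 = 138030.
Check: 2862251^2 - 430*138030^2 = 8192480787001 - 8192480787000 = 1, so (x, y) = (2862251, 138030) solves the equation, and by the theorem it is the least positive solution.

(x, y) = (2862251, 138030)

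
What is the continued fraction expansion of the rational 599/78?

[7; 1, 2, 8, 3]

Run the Euclidean algorithm on 599 and 78; the successive quotients are the partial quotients a_0, a_1, ... (each step inverts the fractional part left over by the previous one):
  599 = 7*78 + 53, so a_0 = 7.
  78 = 1*53 + 25, so a_1 = 1.
  53 = 2*25 + 3, so a_2 = 2.
  25 = 8*3 + 1, so a_3 = 8.
  3 = 3*1 + 0, so a_4 = 3.
The remainder reaches 0 after 5 divisions, so the expansion has 5 partial quotients, read off in order.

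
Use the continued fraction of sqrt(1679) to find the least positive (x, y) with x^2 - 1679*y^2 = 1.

First expand sqrt(1679) as a continued fraction. With x_i = (sqrt(1679) + m_i)/d_i and (m_0, d_0) = (0, 1): a_0 = floor(sqrt(1679)) = 40, since 40^2 = 1600 <= 1679 < 1681 = 41^2.
Iterate m_{i+1} = d_i*a_i - m_i, d_{i+1} = (1679 - m_{i+1}^2)/d_i, a_{i+1} = floor((a_0 + m_{i+1})/d_{i+1}):
  m_1 = 1*40 - 0 = 40, d_1 = (1679 - 40^2)/1 = 79/1 = 79, a_1 = floor((40 + 40)/79) = 1.
  m_2 = 79*1 - 40 = 39, d_2 = (1679 - 39^2)/79 = 158/79 = 2, a_2 = floor((40 + 39)/2) = 39.
  m_3 = 2*39 - 39 = 39, d_3 = (1679 - 39^2)/2 = 158/2 = 79, a_3 = floor((40 + 39)/79) = 1.
  m_4 = 79*1 - 39 = 40, d_4 = (1679 - 40^2)/79 = 79/79 = 1, a_4 = floor((40 + 40)/1) = 80.
  m_5 = 1*80 - 40 = 40, d_5 = (1679 - 40^2)/1 = 79/1 = 79: (m_5, d_5) = (m_1, d_1) = (40, 79), so from here the quotients repeat a_1, ..., a_4; the period length is 4.
So sqrt(1679) = [40; (1, 39, 1, 80)] with period length k = 4.
k is even, so the fundamental solution of x^2 - 1679y^2 = 1 is (p_{k-1}, q_{k-1}) = (p_3, q_3); compute convergents through index 3.
Convergents (p_i = a_i*p_{i-1} + p_{i-2}, q_i = a_i*q_{i-1} + q_{i-2} with p_{-2}=0, p_{-1}=1, q_{-2}=1, q_{-1}=0):
  i=0: a_0=40, p_0 = 40*1 + 0 = 40, q_0 = 40*0 + 1 = 1.
  i=1: a_1=1, p_1 = 1*40 + 1 = 41, q_1 = 1*1 + 0 = 1.
  i=2: a_2=39, p_2 = 39*41 + 40 = 1639, q_2 = 39*1 + 1 = 40.
  i=3: a_3=1, p_3 = 1*1639 + 41 = 1680, q_3 = 1*40 + 1 = 41.
Check: 1680^2 - 1679*41^2 = 2822400 - 2822399 = 1, so (x, y) = (1680, 41) solves the equation, and by the theorem it is the least positive solution.

(x, y) = (1680, 41)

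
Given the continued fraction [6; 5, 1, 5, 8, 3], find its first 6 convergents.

Using the convergent recurrence p_i = a_i*p_{i-1} + p_{i-2}, q_i = a_i*q_{i-1} + q_{i-2} with p_{-2}=0, p_{-1}=1, q_{-2}=1, q_{-1}=0:
  i=0: a_0=6, p_0 = 6*1 + 0 = 6, q_0 = 6*0 + 1 = 1.
  i=1: a_1=5, p_1 = 5*6 + 1 = 31, q_1 = 5*1 + 0 = 5.
  i=2: a_2=1, p_2 = 1*31 + 6 = 37, q_2 = 1*5 + 1 = 6.
  i=3: a_3=5, p_3 = 5*37 + 31 = 216, q_3 = 5*6 + 5 = 35.
  i=4: a_4=8, p_4 = 8*216 + 37 = 1765, q_4 = 8*35 + 6 = 286.
  i=5: a_5=3, p_5 = 3*1765 + 216 = 5511, q_5 = 3*286 + 35 = 893.

6/1, 31/5, 37/6, 216/35, 1765/286, 5511/893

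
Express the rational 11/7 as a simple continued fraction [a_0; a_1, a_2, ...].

Run the Euclidean algorithm on 11 and 7; the successive quotients are the partial quotients a_0, a_1, ... (each step inverts the fractional part left over by the previous one):
  11 = 1*7 + 4, so a_0 = 1.
  7 = 1*4 + 3, so a_1 = 1.
  4 = 1*3 + 1, so a_2 = 1.
  3 = 3*1 + 0, so a_3 = 3.
The remainder reaches 0 after 4 divisions, so the expansion has 4 partial quotients, read off in order.

[1; 1, 1, 3]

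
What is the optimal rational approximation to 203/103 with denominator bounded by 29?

Expand x = 203/103 as a continued fraction with the Euclidean algorithm:
  203 = 1*103 + 100, so a_0 = 1.
  103 = 1*100 + 3, so a_1 = 1.
  100 = 33*3 + 1, so a_2 = 33.
  3 = 3*1 + 0, so a_3 = 3.
so x = [1; 1, 33, 3].
Convergents (p_i = a_i*p_{i-1} + p_{i-2}, q_i = a_i*q_{i-1} + q_{i-2} with p_{-2}=0, p_{-1}=1, q_{-2}=1, q_{-1}=0), until the denominator exceeds 29:
  i=0: a_0=1, p_0 = 1*1 + 0 = 1, q_0 = 1*0 + 1 = 1.
  i=1: a_1=1, p_1 = 1*1 + 1 = 2, q_1 = 1*1 + 0 = 1.
  i=2: a_2=33, p_2 = 33*2 + 1 = 67, q_2 = 33*1 + 1 = 34.
q_2 = 34 > 29, so the last convergent with denominator <= 29 is p_1/q_1 = 2/1.
The closest fraction with denominator <= 29 is either p_1/q_1 or the intermediate fraction (k*p_1 + p_0)/(k*q_1 + q_0) with the largest k >= 1 whose denominator stays <= 29; these approach x as k grows, and every other convergent or intermediate fraction in range is farther away.
Largest k: floor((29 - q_0)/q_1) = floor((29 - 1)/1) = 28.
That gives (28*2 + 1)/(28*1 + 1) = 57/29.
Compare the errors: |x - 2/1| = |203*1 - 2*103|/(103*1) = 3/103, and |x - 57/29| = |203*29 - 57*103|/(103*29) = 16/2987.
Cross-multiplying, 16*103 = 1648 < 8961 = 3*2987, so 16/2987 is smaller: the intermediate fraction 57/29 is closer to x than 2/1.

57/29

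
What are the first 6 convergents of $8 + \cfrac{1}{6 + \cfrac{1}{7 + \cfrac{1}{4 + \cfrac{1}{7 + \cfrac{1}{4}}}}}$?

8/1, 49/6, 351/43, 1453/178, 10522/1289, 43541/5334

Using the convergent recurrence p_i = a_i*p_{i-1} + p_{i-2}, q_i = a_i*q_{i-1} + q_{i-2} with p_{-2}=0, p_{-1}=1, q_{-2}=1, q_{-1}=0:
  i=0: a_0=8, p_0 = 8*1 + 0 = 8, q_0 = 8*0 + 1 = 1.
  i=1: a_1=6, p_1 = 6*8 + 1 = 49, q_1 = 6*1 + 0 = 6.
  i=2: a_2=7, p_2 = 7*49 + 8 = 351, q_2 = 7*6 + 1 = 43.
  i=3: a_3=4, p_3 = 4*351 + 49 = 1453, q_3 = 4*43 + 6 = 178.
  i=4: a_4=7, p_4 = 7*1453 + 351 = 10522, q_4 = 7*178 + 43 = 1289.
  i=5: a_5=4, p_5 = 4*10522 + 1453 = 43541, q_5 = 4*1289 + 178 = 5334.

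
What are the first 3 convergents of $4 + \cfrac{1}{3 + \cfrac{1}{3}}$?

Using the convergent recurrence p_i = a_i*p_{i-1} + p_{i-2}, q_i = a_i*q_{i-1} + q_{i-2} with p_{-2}=0, p_{-1}=1, q_{-2}=1, q_{-1}=0:
  i=0: a_0=4, p_0 = 4*1 + 0 = 4, q_0 = 4*0 + 1 = 1.
  i=1: a_1=3, p_1 = 3*4 + 1 = 13, q_1 = 3*1 + 0 = 3.
  i=2: a_2=3, p_2 = 3*13 + 4 = 43, q_2 = 3*3 + 1 = 10.

4/1, 13/3, 43/10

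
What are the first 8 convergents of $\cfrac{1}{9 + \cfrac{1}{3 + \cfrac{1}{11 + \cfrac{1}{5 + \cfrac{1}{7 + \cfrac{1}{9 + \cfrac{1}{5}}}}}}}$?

0/1, 1/9, 3/28, 34/317, 173/1613, 1245/11608, 11378/106085, 58135/542033

Using the convergent recurrence p_i = a_i*p_{i-1} + p_{i-2}, q_i = a_i*q_{i-1} + q_{i-2} with p_{-2}=0, p_{-1}=1, q_{-2}=1, q_{-1}=0:
  i=0: a_0=0, p_0 = 0*1 + 0 = 0, q_0 = 0*0 + 1 = 1.
  i=1: a_1=9, p_1 = 9*0 + 1 = 1, q_1 = 9*1 + 0 = 9.
  i=2: a_2=3, p_2 = 3*1 + 0 = 3, q_2 = 3*9 + 1 = 28.
  i=3: a_3=11, p_3 = 11*3 + 1 = 34, q_3 = 11*28 + 9 = 317.
  i=4: a_4=5, p_4 = 5*34 + 3 = 173, q_4 = 5*317 + 28 = 1613.
  i=5: a_5=7, p_5 = 7*173 + 34 = 1245, q_5 = 7*1613 + 317 = 11608.
  i=6: a_6=9, p_6 = 9*1245 + 173 = 11378, q_6 = 9*11608 + 1613 = 106085.
  i=7: a_7=5, p_7 = 5*11378 + 1245 = 58135, q_7 = 5*106085 + 11608 = 542033.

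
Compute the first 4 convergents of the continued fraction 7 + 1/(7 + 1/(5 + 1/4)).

7/1, 50/7, 257/36, 1078/151

Using the convergent recurrence p_i = a_i*p_{i-1} + p_{i-2}, q_i = a_i*q_{i-1} + q_{i-2} with p_{-2}=0, p_{-1}=1, q_{-2}=1, q_{-1}=0:
  i=0: a_0=7, p_0 = 7*1 + 0 = 7, q_0 = 7*0 + 1 = 1.
  i=1: a_1=7, p_1 = 7*7 + 1 = 50, q_1 = 7*1 + 0 = 7.
  i=2: a_2=5, p_2 = 5*50 + 7 = 257, q_2 = 5*7 + 1 = 36.
  i=3: a_3=4, p_3 = 4*257 + 50 = 1078, q_3 = 4*36 + 7 = 151.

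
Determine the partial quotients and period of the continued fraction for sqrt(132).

Write x_i = (sqrt(132) + m_i)/d_i with (m_0, d_0) = (0, 1). a_0 = floor(sqrt(132)) = 11, since 11^2 = 121 <= 132 < 144 = 12^2.
Iterate m_{i+1} = d_i*a_i - m_i, d_{i+1} = (132 - m_{i+1}^2)/d_i, a_{i+1} = floor((a_0 + m_{i+1})/d_{i+1}):
  m_1 = 1*11 - 0 = 11, d_1 = (132 - 11^2)/1 = 11/1 = 11, a_1 = floor((11 + 11)/11) = 2.
  m_2 = 11*2 - 11 = 11, d_2 = (132 - 11^2)/11 = 11/11 = 1, a_2 = floor((11 + 11)/1) = 22.
  m_3 = 1*22 - 11 = 11, d_3 = (132 - 11^2)/1 = 11/1 = 11: (m_3, d_3) = (m_1, d_1) = (11, 11), so from here the quotients repeat a_1, a_2; the period length is 2.
Hence the expansion of sqrt(132) is a_0 = 11 followed by the repeating block 2, 22 (period 2).

[11; (2, 22)]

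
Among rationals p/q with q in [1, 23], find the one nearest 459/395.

22/19

Expand x = 459/395 as a continued fraction with the Euclidean algorithm:
  459 = 1*395 + 64, so a_0 = 1.
  395 = 6*64 + 11, so a_1 = 6.
  64 = 5*11 + 9, so a_2 = 5.
  11 = 1*9 + 2, so a_3 = 1.
  9 = 4*2 + 1, so a_4 = 4.
  2 = 2*1 + 0, so a_5 = 2.
so x = [1; 6, 5, 1, 4, 2].
Convergents (p_i = a_i*p_{i-1} + p_{i-2}, q_i = a_i*q_{i-1} + q_{i-2} with p_{-2}=0, p_{-1}=1, q_{-2}=1, q_{-1}=0), until the denominator exceeds 23:
  i=0: a_0=1, p_0 = 1*1 + 0 = 1, q_0 = 1*0 + 1 = 1.
  i=1: a_1=6, p_1 = 6*1 + 1 = 7, q_1 = 6*1 + 0 = 6.
  i=2: a_2=5, p_2 = 5*7 + 1 = 36, q_2 = 5*6 + 1 = 31.
q_2 = 31 > 23, so the last convergent with denominator <= 23 is p_1/q_1 = 7/6.
The closest fraction with denominator <= 23 is either p_1/q_1 or the intermediate fraction (k*p_1 + p_0)/(k*q_1 + q_0) with the largest k >= 1 whose denominator stays <= 23; these approach x as k grows, and every other convergent or intermediate fraction in range is farther away.
Largest k: floor((23 - q_0)/q_1) = floor((23 - 1)/6) = 3.
That gives (3*7 + 1)/(3*6 + 1) = 22/19.
Compare the errors: |x - 7/6| = |459*6 - 7*395|/(395*6) = 11/2370, and |x - 22/19| = |459*19 - 22*395|/(395*19) = 31/7505.
Cross-multiplying, 31*2370 = 73470 < 82555 = 11*7505, so 31/7505 is smaller: the intermediate fraction 22/19 is closer to x than 7/6.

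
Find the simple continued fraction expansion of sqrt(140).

Write x_i = (sqrt(140) + m_i)/d_i with (m_0, d_0) = (0, 1). a_0 = floor(sqrt(140)) = 11, since 11^2 = 121 <= 140 < 144 = 12^2.
Iterate m_{i+1} = d_i*a_i - m_i, d_{i+1} = (140 - m_{i+1}^2)/d_i, a_{i+1} = floor((a_0 + m_{i+1})/d_{i+1}):
  m_1 = 1*11 - 0 = 11, d_1 = (140 - 11^2)/1 = 19/1 = 19, a_1 = floor((11 + 11)/19) = 1.
  m_2 = 19*1 - 11 = 8, d_2 = (140 - 8^2)/19 = 76/19 = 4, a_2 = floor((11 + 8)/4) = 4.
  m_3 = 4*4 - 8 = 8, d_3 = (140 - 8^2)/4 = 76/4 = 19, a_3 = floor((11 + 8)/19) = 1.
  m_4 = 19*1 - 8 = 11, d_4 = (140 - 11^2)/19 = 19/19 = 1, a_4 = floor((11 + 11)/1) = 22.
  m_5 = 1*22 - 11 = 11, d_5 = (140 - 11^2)/1 = 19/1 = 19: (m_5, d_5) = (m_1, d_1) = (11, 19), so from here the quotients repeat a_1, ..., a_4; the period length is 4.
Hence the expansion of sqrt(140) is a_0 = 11 followed by the repeating block 1, 4, 1, 22 (period 4).

[11; (1, 4, 1, 22)]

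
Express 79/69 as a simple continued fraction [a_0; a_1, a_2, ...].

Run the Euclidean algorithm on 79 and 69; the successive quotients are the partial quotients a_0, a_1, ... (each step inverts the fractional part left over by the previous one):
  79 = 1*69 + 10, so a_0 = 1.
  69 = 6*10 + 9, so a_1 = 6.
  10 = 1*9 + 1, so a_2 = 1.
  9 = 9*1 + 0, so a_3 = 9.
The remainder reaches 0 after 4 divisions, so the expansion has 4 partial quotients, read off in order.

[1; 6, 1, 9]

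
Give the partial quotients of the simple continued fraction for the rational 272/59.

[4; 1, 1, 1, 1, 3, 3]

Run the Euclidean algorithm on 272 and 59; the successive quotients are the partial quotients a_0, a_1, ... (each step inverts the fractional part left over by the previous one):
  272 = 4*59 + 36, so a_0 = 4.
  59 = 1*36 + 23, so a_1 = 1.
  36 = 1*23 + 13, so a_2 = 1.
  23 = 1*13 + 10, so a_3 = 1.
  13 = 1*10 + 3, so a_4 = 1.
  10 = 3*3 + 1, so a_5 = 3.
  3 = 3*1 + 0, so a_6 = 3.
The remainder reaches 0 after 7 divisions, so the expansion has 7 partial quotients, read off in order.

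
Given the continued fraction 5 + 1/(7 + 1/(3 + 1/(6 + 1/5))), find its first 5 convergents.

Using the convergent recurrence p_i = a_i*p_{i-1} + p_{i-2}, q_i = a_i*q_{i-1} + q_{i-2} with p_{-2}=0, p_{-1}=1, q_{-2}=1, q_{-1}=0:
  i=0: a_0=5, p_0 = 5*1 + 0 = 5, q_0 = 5*0 + 1 = 1.
  i=1: a_1=7, p_1 = 7*5 + 1 = 36, q_1 = 7*1 + 0 = 7.
  i=2: a_2=3, p_2 = 3*36 + 5 = 113, q_2 = 3*7 + 1 = 22.
  i=3: a_3=6, p_3 = 6*113 + 36 = 714, q_3 = 6*22 + 7 = 139.
  i=4: a_4=5, p_4 = 5*714 + 113 = 3683, q_4 = 5*139 + 22 = 717.

5/1, 36/7, 113/22, 714/139, 3683/717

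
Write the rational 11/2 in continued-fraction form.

Run the Euclidean algorithm on 11 and 2; the successive quotients are the partial quotients a_0, a_1, ... (each step inverts the fractional part left over by the previous one):
  11 = 5*2 + 1, so a_0 = 5.
  2 = 2*1 + 0, so a_1 = 2.
The remainder reaches 0 after 2 divisions, so the expansion has 2 partial quotients, read off in order.

[5; 2]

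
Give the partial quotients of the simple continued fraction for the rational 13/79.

Run the Euclidean algorithm on 13 and 79; the successive quotients are the partial quotients a_0, a_1, ... (each step inverts the fractional part left over by the previous one):
  13 = 0*79 + 13, so a_0 = 0.
  79 = 6*13 + 1, so a_1 = 6.
  13 = 13*1 + 0, so a_2 = 13.
The remainder reaches 0 after 3 divisions, so the expansion has 3 partial quotients, read off in order.

[0; 6, 13]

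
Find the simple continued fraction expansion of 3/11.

Run the Euclidean algorithm on 3 and 11; the successive quotients are the partial quotients a_0, a_1, ... (each step inverts the fractional part left over by the previous one):
  3 = 0*11 + 3, so a_0 = 0.
  11 = 3*3 + 2, so a_1 = 3.
  3 = 1*2 + 1, so a_2 = 1.
  2 = 2*1 + 0, so a_3 = 2.
The remainder reaches 0 after 4 divisions, so the expansion has 4 partial quotients, read off in order.

[0; 3, 1, 2]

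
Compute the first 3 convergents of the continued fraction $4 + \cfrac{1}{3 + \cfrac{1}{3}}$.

4/1, 13/3, 43/10

Using the convergent recurrence p_i = a_i*p_{i-1} + p_{i-2}, q_i = a_i*q_{i-1} + q_{i-2} with p_{-2}=0, p_{-1}=1, q_{-2}=1, q_{-1}=0:
  i=0: a_0=4, p_0 = 4*1 + 0 = 4, q_0 = 4*0 + 1 = 1.
  i=1: a_1=3, p_1 = 3*4 + 1 = 13, q_1 = 3*1 + 0 = 3.
  i=2: a_2=3, p_2 = 3*13 + 4 = 43, q_2 = 3*3 + 1 = 10.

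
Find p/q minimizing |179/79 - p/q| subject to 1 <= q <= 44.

34/15

Expand x = 179/79 as a continued fraction with the Euclidean algorithm:
  179 = 2*79 + 21, so a_0 = 2.
  79 = 3*21 + 16, so a_1 = 3.
  21 = 1*16 + 5, so a_2 = 1.
  16 = 3*5 + 1, so a_3 = 3.
  5 = 5*1 + 0, so a_4 = 5.
so x = [2; 3, 1, 3, 5].
Convergents (p_i = a_i*p_{i-1} + p_{i-2}, q_i = a_i*q_{i-1} + q_{i-2} with p_{-2}=0, p_{-1}=1, q_{-2}=1, q_{-1}=0), until the denominator exceeds 44:
  i=0: a_0=2, p_0 = 2*1 + 0 = 2, q_0 = 2*0 + 1 = 1.
  i=1: a_1=3, p_1 = 3*2 + 1 = 7, q_1 = 3*1 + 0 = 3.
  i=2: a_2=1, p_2 = 1*7 + 2 = 9, q_2 = 1*3 + 1 = 4.
  i=3: a_3=3, p_3 = 3*9 + 7 = 34, q_3 = 3*4 + 3 = 15.
  i=4: a_4=5, p_4 = 5*34 + 9 = 179, q_4 = 5*15 + 4 = 79.
q_4 = 79 > 44, so the last convergent with denominator <= 44 is p_3/q_3 = 34/15.
The closest fraction with denominator <= 44 is either p_3/q_3 or the intermediate fraction (k*p_3 + p_2)/(k*q_3 + q_2) with the largest k >= 1 whose denominator stays <= 44; these approach x as k grows, and every other convergent or intermediate fraction in range is farther away.
Largest k: floor((44 - q_2)/q_3) = floor((44 - 4)/15) = 2.
That gives (2*34 + 9)/(2*15 + 4) = 77/34.
Compare the errors: |x - 34/15| = |179*15 - 34*79|/(79*15) = 1/1185, and |x - 77/34| = |179*34 - 77*79|/(79*34) = 3/2686.
Cross-multiplying, 1*2686 = 2686 < 3555 = 3*1185, so 1/1185 is smaller: the convergent 34/15 is closer to x than 77/34.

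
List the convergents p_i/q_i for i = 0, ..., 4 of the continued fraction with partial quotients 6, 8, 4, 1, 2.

Using the convergent recurrence p_i = a_i*p_{i-1} + p_{i-2}, q_i = a_i*q_{i-1} + q_{i-2} with p_{-2}=0, p_{-1}=1, q_{-2}=1, q_{-1}=0:
  i=0: a_0=6, p_0 = 6*1 + 0 = 6, q_0 = 6*0 + 1 = 1.
  i=1: a_1=8, p_1 = 8*6 + 1 = 49, q_1 = 8*1 + 0 = 8.
  i=2: a_2=4, p_2 = 4*49 + 6 = 202, q_2 = 4*8 + 1 = 33.
  i=3: a_3=1, p_3 = 1*202 + 49 = 251, q_3 = 1*33 + 8 = 41.
  i=4: a_4=2, p_4 = 2*251 + 202 = 704, q_4 = 2*41 + 33 = 115.

6/1, 49/8, 202/33, 251/41, 704/115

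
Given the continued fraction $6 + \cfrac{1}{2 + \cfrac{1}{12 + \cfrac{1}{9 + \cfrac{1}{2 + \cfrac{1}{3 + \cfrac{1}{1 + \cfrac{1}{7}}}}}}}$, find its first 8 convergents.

Using the convergent recurrence p_i = a_i*p_{i-1} + p_{i-2}, q_i = a_i*q_{i-1} + q_{i-2} with p_{-2}=0, p_{-1}=1, q_{-2}=1, q_{-1}=0:
  i=0: a_0=6, p_0 = 6*1 + 0 = 6, q_0 = 6*0 + 1 = 1.
  i=1: a_1=2, p_1 = 2*6 + 1 = 13, q_1 = 2*1 + 0 = 2.
  i=2: a_2=12, p_2 = 12*13 + 6 = 162, q_2 = 12*2 + 1 = 25.
  i=3: a_3=9, p_3 = 9*162 + 13 = 1471, q_3 = 9*25 + 2 = 227.
  i=4: a_4=2, p_4 = 2*1471 + 162 = 3104, q_4 = 2*227 + 25 = 479.
  i=5: a_5=3, p_5 = 3*3104 + 1471 = 10783, q_5 = 3*479 + 227 = 1664.
  i=6: a_6=1, p_6 = 1*10783 + 3104 = 13887, q_6 = 1*1664 + 479 = 2143.
  i=7: a_7=7, p_7 = 7*13887 + 10783 = 107992, q_7 = 7*2143 + 1664 = 16665.

6/1, 13/2, 162/25, 1471/227, 3104/479, 10783/1664, 13887/2143, 107992/16665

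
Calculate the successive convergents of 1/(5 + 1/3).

0/1, 1/5, 3/16

Using the convergent recurrence p_i = a_i*p_{i-1} + p_{i-2}, q_i = a_i*q_{i-1} + q_{i-2} with p_{-2}=0, p_{-1}=1, q_{-2}=1, q_{-1}=0:
  i=0: a_0=0, p_0 = 0*1 + 0 = 0, q_0 = 0*0 + 1 = 1.
  i=1: a_1=5, p_1 = 5*0 + 1 = 1, q_1 = 5*1 + 0 = 5.
  i=2: a_2=3, p_2 = 3*1 + 0 = 3, q_2 = 3*5 + 1 = 16.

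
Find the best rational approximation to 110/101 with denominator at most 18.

Expand x = 110/101 as a continued fraction with the Euclidean algorithm:
  110 = 1*101 + 9, so a_0 = 1.
  101 = 11*9 + 2, so a_1 = 11.
  9 = 4*2 + 1, so a_2 = 4.
  2 = 2*1 + 0, so a_3 = 2.
so x = [1; 11, 4, 2].
Convergents (p_i = a_i*p_{i-1} + p_{i-2}, q_i = a_i*q_{i-1} + q_{i-2} with p_{-2}=0, p_{-1}=1, q_{-2}=1, q_{-1}=0), until the denominator exceeds 18:
  i=0: a_0=1, p_0 = 1*1 + 0 = 1, q_0 = 1*0 + 1 = 1.
  i=1: a_1=11, p_1 = 11*1 + 1 = 12, q_1 = 11*1 + 0 = 11.
  i=2: a_2=4, p_2 = 4*12 + 1 = 49, q_2 = 4*11 + 1 = 45.
q_2 = 45 > 18, so the last convergent with denominator <= 18 is p_1/q_1 = 12/11.
The closest fraction with denominator <= 18 is either p_1/q_1 or the intermediate fraction (k*p_1 + p_0)/(k*q_1 + q_0) with the largest k >= 1 whose denominator stays <= 18; these approach x as k grows, and every other convergent or intermediate fraction in range is farther away.
Largest k: floor((18 - q_0)/q_1) = floor((18 - 1)/11) = 1.
That gives (1*12 + 1)/(1*11 + 1) = 13/12.
Compare the errors: |x - 12/11| = |110*11 - 12*101|/(101*11) = 2/1111, and |x - 13/12| = |110*12 - 13*101|/(101*12) = 7/1212.
Cross-multiplying, 2*1212 = 2424 < 7777 = 7*1111, so 2/1111 is smaller: the convergent 12/11 is closer to x than 13/12.

12/11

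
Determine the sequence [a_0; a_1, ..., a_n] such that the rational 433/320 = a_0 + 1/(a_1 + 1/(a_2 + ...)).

Run the Euclidean algorithm on 433 and 320; the successive quotients are the partial quotients a_0, a_1, ... (each step inverts the fractional part left over by the previous one):
  433 = 1*320 + 113, so a_0 = 1.
  320 = 2*113 + 94, so a_1 = 2.
  113 = 1*94 + 19, so a_2 = 1.
  94 = 4*19 + 18, so a_3 = 4.
  19 = 1*18 + 1, so a_4 = 1.
  18 = 18*1 + 0, so a_5 = 18.
The remainder reaches 0 after 6 divisions, so the expansion has 6 partial quotients, read off in order.

[1; 2, 1, 4, 1, 18]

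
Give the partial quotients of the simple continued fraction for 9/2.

[4; 2]

Run the Euclidean algorithm on 9 and 2; the successive quotients are the partial quotients a_0, a_1, ... (each step inverts the fractional part left over by the previous one):
  9 = 4*2 + 1, so a_0 = 4.
  2 = 2*1 + 0, so a_1 = 2.
The remainder reaches 0 after 2 divisions, so the expansion has 2 partial quotients, read off in order.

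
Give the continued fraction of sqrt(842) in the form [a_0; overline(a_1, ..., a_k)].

[29; overline(58)]

Write x_i = (sqrt(842) + m_i)/d_i with (m_0, d_0) = (0, 1). a_0 = floor(sqrt(842)) = 29, since 29^2 = 841 <= 842 < 900 = 30^2.
Iterate m_{i+1} = d_i*a_i - m_i, d_{i+1} = (842 - m_{i+1}^2)/d_i, a_{i+1} = floor((a_0 + m_{i+1})/d_{i+1}):
  m_1 = 1*29 - 0 = 29, d_1 = (842 - 29^2)/1 = 1/1 = 1, a_1 = floor((29 + 29)/1) = 58.
  m_2 = 1*58 - 29 = 29, d_2 = (842 - 29^2)/1 = 1/1 = 1: (m_2, d_2) = (m_1, d_1) = (29, 1), so from here the quotient a_1 repeats; the period length is 1.
Hence the expansion of sqrt(842) is a_0 = 29 followed by the repeating block 58 (period 1).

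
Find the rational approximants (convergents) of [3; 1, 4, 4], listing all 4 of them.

Using the convergent recurrence p_i = a_i*p_{i-1} + p_{i-2}, q_i = a_i*q_{i-1} + q_{i-2} with p_{-2}=0, p_{-1}=1, q_{-2}=1, q_{-1}=0:
  i=0: a_0=3, p_0 = 3*1 + 0 = 3, q_0 = 3*0 + 1 = 1.
  i=1: a_1=1, p_1 = 1*3 + 1 = 4, q_1 = 1*1 + 0 = 1.
  i=2: a_2=4, p_2 = 4*4 + 3 = 19, q_2 = 4*1 + 1 = 5.
  i=3: a_3=4, p_3 = 4*19 + 4 = 80, q_3 = 4*5 + 1 = 21.

3/1, 4/1, 19/5, 80/21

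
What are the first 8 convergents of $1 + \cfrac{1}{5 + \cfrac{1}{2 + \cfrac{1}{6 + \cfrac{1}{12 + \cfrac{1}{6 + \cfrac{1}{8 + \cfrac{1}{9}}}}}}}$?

1/1, 6/5, 13/11, 84/71, 1021/863, 6210/5249, 50701/42855, 462519/390944

Using the convergent recurrence p_i = a_i*p_{i-1} + p_{i-2}, q_i = a_i*q_{i-1} + q_{i-2} with p_{-2}=0, p_{-1}=1, q_{-2}=1, q_{-1}=0:
  i=0: a_0=1, p_0 = 1*1 + 0 = 1, q_0 = 1*0 + 1 = 1.
  i=1: a_1=5, p_1 = 5*1 + 1 = 6, q_1 = 5*1 + 0 = 5.
  i=2: a_2=2, p_2 = 2*6 + 1 = 13, q_2 = 2*5 + 1 = 11.
  i=3: a_3=6, p_3 = 6*13 + 6 = 84, q_3 = 6*11 + 5 = 71.
  i=4: a_4=12, p_4 = 12*84 + 13 = 1021, q_4 = 12*71 + 11 = 863.
  i=5: a_5=6, p_5 = 6*1021 + 84 = 6210, q_5 = 6*863 + 71 = 5249.
  i=6: a_6=8, p_6 = 8*6210 + 1021 = 50701, q_6 = 8*5249 + 863 = 42855.
  i=7: a_7=9, p_7 = 9*50701 + 6210 = 462519, q_7 = 9*42855 + 5249 = 390944.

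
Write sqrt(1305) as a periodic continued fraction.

[36; (8, 72)]

Write x_i = (sqrt(1305) + m_i)/d_i with (m_0, d_0) = (0, 1). a_0 = floor(sqrt(1305)) = 36, since 36^2 = 1296 <= 1305 < 1369 = 37^2.
Iterate m_{i+1} = d_i*a_i - m_i, d_{i+1} = (1305 - m_{i+1}^2)/d_i, a_{i+1} = floor((a_0 + m_{i+1})/d_{i+1}):
  m_1 = 1*36 - 0 = 36, d_1 = (1305 - 36^2)/1 = 9/1 = 9, a_1 = floor((36 + 36)/9) = 8.
  m_2 = 9*8 - 36 = 36, d_2 = (1305 - 36^2)/9 = 9/9 = 1, a_2 = floor((36 + 36)/1) = 72.
  m_3 = 1*72 - 36 = 36, d_3 = (1305 - 36^2)/1 = 9/1 = 9: (m_3, d_3) = (m_1, d_1) = (36, 9), so from here the quotients repeat a_1, a_2; the period length is 2.
Hence the expansion of sqrt(1305) is a_0 = 36 followed by the repeating block 8, 72 (period 2).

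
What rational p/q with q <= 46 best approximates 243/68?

Expand x = 243/68 as a continued fraction with the Euclidean algorithm:
  243 = 3*68 + 39, so a_0 = 3.
  68 = 1*39 + 29, so a_1 = 1.
  39 = 1*29 + 10, so a_2 = 1.
  29 = 2*10 + 9, so a_3 = 2.
  10 = 1*9 + 1, so a_4 = 1.
  9 = 9*1 + 0, so a_5 = 9.
so x = [3; 1, 1, 2, 1, 9].
Convergents (p_i = a_i*p_{i-1} + p_{i-2}, q_i = a_i*q_{i-1} + q_{i-2} with p_{-2}=0, p_{-1}=1, q_{-2}=1, q_{-1}=0), until the denominator exceeds 46:
  i=0: a_0=3, p_0 = 3*1 + 0 = 3, q_0 = 3*0 + 1 = 1.
  i=1: a_1=1, p_1 = 1*3 + 1 = 4, q_1 = 1*1 + 0 = 1.
  i=2: a_2=1, p_2 = 1*4 + 3 = 7, q_2 = 1*1 + 1 = 2.
  i=3: a_3=2, p_3 = 2*7 + 4 = 18, q_3 = 2*2 + 1 = 5.
  i=4: a_4=1, p_4 = 1*18 + 7 = 25, q_4 = 1*5 + 2 = 7.
  i=5: a_5=9, p_5 = 9*25 + 18 = 243, q_5 = 9*7 + 5 = 68.
q_5 = 68 > 46, so the last convergent with denominator <= 46 is p_4/q_4 = 25/7.
The closest fraction with denominator <= 46 is either p_4/q_4 or the intermediate fraction (k*p_4 + p_3)/(k*q_4 + q_3) with the largest k >= 1 whose denominator stays <= 46; these approach x as k grows, and every other convergent or intermediate fraction in range is farther away.
Largest k: floor((46 - q_3)/q_4) = floor((46 - 5)/7) = 5.
That gives (5*25 + 18)/(5*7 + 5) = 143/40.
Compare the errors: |x - 25/7| = |243*7 - 25*68|/(68*7) = 1/476, and |x - 143/40| = |243*40 - 143*68|/(68*40) = 4/2720.
Cross-multiplying, 4*476 = 1904 < 2720 = 1*2720, so 4/2720 is smaller: the intermediate fraction 143/40 is closer to x than 25/7.

143/40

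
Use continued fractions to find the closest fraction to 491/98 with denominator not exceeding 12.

5/1

Expand x = 491/98 as a continued fraction with the Euclidean algorithm:
  491 = 5*98 + 1, so a_0 = 5.
  98 = 98*1 + 0, so a_1 = 98.
so x = [5; 98].
Convergents (p_i = a_i*p_{i-1} + p_{i-2}, q_i = a_i*q_{i-1} + q_{i-2} with p_{-2}=0, p_{-1}=1, q_{-2}=1, q_{-1}=0), until the denominator exceeds 12:
  i=0: a_0=5, p_0 = 5*1 + 0 = 5, q_0 = 5*0 + 1 = 1.
  i=1: a_1=98, p_1 = 98*5 + 1 = 491, q_1 = 98*1 + 0 = 98.
q_1 = 98 > 12, so the last convergent with denominator <= 12 is p_0/q_0 = 5/1.
The closest fraction with denominator <= 12 is either p_0/q_0 or the intermediate fraction (k*p_0 + p_{-1})/(k*q_0 + q_{-1}) with the largest k >= 1 whose denominator stays <= 12; these approach x as k grows, and every other convergent or intermediate fraction in range is farther away.
Largest k: floor((12 - q_{-1})/q_0) = floor((12 - 0)/1) = 12 (using the seeds p_{-1} = 1, q_{-1} = 0).
That gives (12*5 + 1)/(12*1 + 0) = 61/12.
Compare the errors: |x - 5/1| = |491*1 - 5*98|/(98*1) = 1/98, and |x - 61/12| = |491*12 - 61*98|/(98*12) = 86/1176.
Cross-multiplying, 1*1176 = 1176 < 8428 = 86*98, so 1/98 is smaller: the convergent 5/1 is closer to x than 61/12.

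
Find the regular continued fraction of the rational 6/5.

[1; 5]

Run the Euclidean algorithm on 6 and 5; the successive quotients are the partial quotients a_0, a_1, ... (each step inverts the fractional part left over by the previous one):
  6 = 1*5 + 1, so a_0 = 1.
  5 = 5*1 + 0, so a_1 = 5.
The remainder reaches 0 after 2 divisions, so the expansion has 2 partial quotients, read off in order.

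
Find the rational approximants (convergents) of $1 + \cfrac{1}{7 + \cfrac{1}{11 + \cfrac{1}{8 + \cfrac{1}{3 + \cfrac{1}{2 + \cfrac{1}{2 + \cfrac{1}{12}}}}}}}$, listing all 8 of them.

Using the convergent recurrence p_i = a_i*p_{i-1} + p_{i-2}, q_i = a_i*q_{i-1} + q_{i-2} with p_{-2}=0, p_{-1}=1, q_{-2}=1, q_{-1}=0:
  i=0: a_0=1, p_0 = 1*1 + 0 = 1, q_0 = 1*0 + 1 = 1.
  i=1: a_1=7, p_1 = 7*1 + 1 = 8, q_1 = 7*1 + 0 = 7.
  i=2: a_2=11, p_2 = 11*8 + 1 = 89, q_2 = 11*7 + 1 = 78.
  i=3: a_3=8, p_3 = 8*89 + 8 = 720, q_3 = 8*78 + 7 = 631.
  i=4: a_4=3, p_4 = 3*720 + 89 = 2249, q_4 = 3*631 + 78 = 1971.
  i=5: a_5=2, p_5 = 2*2249 + 720 = 5218, q_5 = 2*1971 + 631 = 4573.
  i=6: a_6=2, p_6 = 2*5218 + 2249 = 12685, q_6 = 2*4573 + 1971 = 11117.
  i=7: a_7=12, p_7 = 12*12685 + 5218 = 157438, q_7 = 12*11117 + 4573 = 137977.

1/1, 8/7, 89/78, 720/631, 2249/1971, 5218/4573, 12685/11117, 157438/137977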